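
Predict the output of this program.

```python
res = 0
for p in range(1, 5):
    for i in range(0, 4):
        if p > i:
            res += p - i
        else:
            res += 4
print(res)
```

44

p=1,i=0: 1>0, res = 0+1 = 1
p=1,i=1: not 1>1, res = 1+4 = 5
p=1,i=2: not 1>2, res = 5+4 = 9
p=1,i=3: not 1>3, res = 9+4 = 13
p=2,i=0: 2>0, res = 13+2 = 15
p=2,i=1: 2>1, res = 15+1 = 16
p=2,i=2: not 2>2, res = 16+4 = 20
p=2,i=3: not 2>3, res = 20+4 = 24
p=3,i=0: 3>0, res = 24+3 = 27
p=3,i=1: 3>1, res = 27+2 = 29
p=3,i=2: 3>2, res = 29+1 = 30
p=3,i=3: not 3>3, res = 30+4 = 34
p=4,i=0: 4>0, res = 34+4 = 38
p=4,i=1: 4>1, res = 38+3 = 41
p=4,i=2: 4>2, res = 41+2 = 43
p=4,i=3: 4>3, res = 43+1 = 44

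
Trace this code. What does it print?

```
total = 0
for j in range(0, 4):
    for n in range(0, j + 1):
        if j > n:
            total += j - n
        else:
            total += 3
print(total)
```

22

j=0,n=0: not 0>0, total = 0+3 = 3
j=1,n=0: 1>0, total = 3+1 = 4
j=1,n=1: not 1>1, total = 4+3 = 7
j=2,n=0: 2>0, total = 7+2 = 9
j=2,n=1: 2>1, total = 9+1 = 10
j=2,n=2: not 2>2, total = 10+3 = 13
j=3,n=0: 3>0, total = 13+3 = 16
j=3,n=1: 3>1, total = 16+2 = 18
j=3,n=2: 3>2, total = 18+1 = 19
j=3,n=3: not 3>3, total = 19+3 = 22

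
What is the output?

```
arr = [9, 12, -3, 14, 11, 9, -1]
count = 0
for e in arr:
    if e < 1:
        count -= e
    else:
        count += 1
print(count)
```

e=9: not <1, count = 0+1 = 1
e=12: not <1, count = 1+1 = 2
e=-3: <1, count = 2-(-3) = 5
e=14: not <1, count = 5+1 = 6
e=11: not <1, count = 6+1 = 7
e=9: not <1, count = 7+1 = 8
e=-1: <1, count = 8-(-1) = 9

9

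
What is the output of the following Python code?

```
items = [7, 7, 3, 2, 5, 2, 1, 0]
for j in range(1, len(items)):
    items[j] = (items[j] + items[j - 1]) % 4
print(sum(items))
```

21

j=1: items[1] = (7+7)%4 = 2 → [7, 2, 3, 2, 5, 2, 1, 0]
j=2: items[2] = (3+2)%4 = 1 → [7, 2, 1, 2, 5, 2, 1, 0]
j=3: items[3] = (2+1)%4 = 3 → [7, 2, 1, 3, 5, 2, 1, 0]
j=4: items[4] = (5+3)%4 = 0 → [7, 2, 1, 3, 0, 2, 1, 0]
j=5: items[5] = (2+0)%4 = 2 → [7, 2, 1, 3, 0, 2, 1, 0]
j=6: items[6] = (1+2)%4 = 3 → [7, 2, 1, 3, 0, 2, 3, 0]
j=7: items[7] = (0+3)%4 = 3 → [7, 2, 1, 3, 0, 2, 3, 3]
sum = 21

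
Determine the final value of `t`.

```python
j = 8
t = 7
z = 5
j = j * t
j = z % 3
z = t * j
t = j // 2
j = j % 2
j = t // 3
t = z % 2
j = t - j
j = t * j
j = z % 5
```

0

j = 8*7 = 56
j = 5%3 = 2
z = 7*2 = 14
t = 2//2 = 1
j = 2%2 = 0
j = 1//3 = 0
t = 14%2 = 0
j = 0-0 = 0
j = 0*0 = 0
j = 14%5 = 4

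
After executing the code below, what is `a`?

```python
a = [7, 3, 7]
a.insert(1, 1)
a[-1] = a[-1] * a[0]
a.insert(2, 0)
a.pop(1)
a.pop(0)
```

[0, 3, 49]

insert 1 at 1 → [7, 1, 3, 7]
a[-1] = a[-1]*a[0] = 7*7 = 49 → [7, 1, 3, 49]
insert 0 at 2 → [7, 1, 0, 3, 49]
pop(1) removes 1 → [7, 0, 3, 49]
pop(0) removes 7 → [0, 3, 49]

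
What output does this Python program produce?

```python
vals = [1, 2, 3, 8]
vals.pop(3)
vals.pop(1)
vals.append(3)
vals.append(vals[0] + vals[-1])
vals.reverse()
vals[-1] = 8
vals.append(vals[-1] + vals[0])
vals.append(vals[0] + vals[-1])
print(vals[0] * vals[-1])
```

pop(3) removes 8 → [1, 2, 3]
pop(1) removes 2 → [1, 3]
append 3 → [1, 3, 3]
append vals[0]+vals[-1] = 1+3 = 4 → [1, 3, 3, 4]
reverse → [4, 3, 3, 1]
vals[-1] = 8 → [4, 3, 3, 8]
append vals[-1]+vals[0] = 8+4 = 12 → [4, 3, 3, 8, 12]
append vals[0]+vals[-1] = 4+12 = 16 → [4, 3, 3, 8, 12, 16]
vals[0]*vals[-1] = 4*16 = 64

64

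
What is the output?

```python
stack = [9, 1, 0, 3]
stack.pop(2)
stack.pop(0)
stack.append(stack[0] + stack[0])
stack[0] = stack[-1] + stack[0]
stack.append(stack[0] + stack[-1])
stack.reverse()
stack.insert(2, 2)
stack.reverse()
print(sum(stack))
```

15

pop(2) removes 0 → [9, 1, 3]
pop(0) removes 9 → [1, 3]
append stack[0]+stack[0] = 1+1 = 2 → [1, 3, 2]
stack[0] = stack[-1]+stack[0] = 2+1 = 3 → [3, 3, 2]
append stack[0]+stack[-1] = 3+2 = 5 → [3, 3, 2, 5]
reverse → [5, 2, 3, 3]
insert 2 at 2 → [5, 2, 2, 3, 3]
reverse → [3, 3, 2, 2, 5]
sum = 15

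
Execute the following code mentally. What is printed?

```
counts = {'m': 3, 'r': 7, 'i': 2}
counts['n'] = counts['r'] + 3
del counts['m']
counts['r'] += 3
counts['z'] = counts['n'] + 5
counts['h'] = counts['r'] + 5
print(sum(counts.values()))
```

counts['n'] = counts['r']+3 = 10 → {'m': 3, 'r': 7, 'i': 2, 'n': 10}
del 'm' → {'r': 7, 'i': 2, 'n': 10}
counts['r'] = 7+3 = 10 → {'r': 10, 'i': 2, 'n': 10}
counts['z'] = counts['n']+5 = 15 → {'r': 10, 'i': 2, 'n': 10, 'z': 15}
counts['h'] = counts['r']+5 = 15 → {'r': 10, 'i': 2, 'n': 10, 'z': 15, 'h': 15}
sum of values = 52

52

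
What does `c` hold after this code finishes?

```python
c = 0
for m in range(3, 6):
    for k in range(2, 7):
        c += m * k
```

240

m=3,k=2: c = 0+6 = 6
m=3,k=3: c = 6+9 = 15
m=3,k=4: c = 15+12 = 27
m=3,k=5: c = 27+15 = 42
m=3,k=6: c = 42+18 = 60
m=4,k=2: c = 60+8 = 68
m=4,k=3: c = 68+12 = 80
m=4,k=4: c = 80+16 = 96
m=4,k=5: c = 96+20 = 116
m=4,k=6: c = 116+24 = 140
m=5,k=2: c = 140+10 = 150
m=5,k=3: c = 150+15 = 165
m=5,k=4: c = 165+20 = 185
m=5,k=5: c = 185+25 = 210
m=5,k=6: c = 210+30 = 240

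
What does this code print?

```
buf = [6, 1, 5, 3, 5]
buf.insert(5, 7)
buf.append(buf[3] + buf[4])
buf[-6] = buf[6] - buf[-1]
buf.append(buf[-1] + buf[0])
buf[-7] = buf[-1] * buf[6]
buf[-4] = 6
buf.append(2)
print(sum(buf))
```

163

insert 7 at 5 → [6, 1, 5, 3, 5, 7]
append buf[3]+buf[4] = 3+5 = 8 → [6, 1, 5, 3, 5, 7, 8]
buf[-6] = buf[6]-buf[-1] = 8-8 = 0 → [6, 0, 5, 3, 5, 7, 8]
append buf[-1]+buf[0] = 8+6 = 14 → [6, 0, 5, 3, 5, 7, 8, 14]
buf[-7] = buf[-1]*buf[6] = 14*8 = 112 → [6, 112, 5, 3, 5, 7, 8, 14]
buf[-4] = 6 → [6, 112, 5, 3, 6, 7, 8, 14]
append 2 → [6, 112, 5, 3, 6, 7, 8, 14, 2]
sum = 163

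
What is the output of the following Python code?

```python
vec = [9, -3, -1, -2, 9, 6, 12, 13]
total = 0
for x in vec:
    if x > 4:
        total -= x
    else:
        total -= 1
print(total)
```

-52

x=9: >4, total = 0-9 = -9
x=-3: not >4, total = (-9)-1 = -10
x=-1: not >4, total = (-10)-1 = -11
x=-2: not >4, total = (-11)-1 = -12
x=9: >4, total = (-12)-9 = -21
x=6: >4, total = (-21)-6 = -27
x=12: >4, total = (-27)-12 = -39
x=13: >4, total = (-39)-13 = -52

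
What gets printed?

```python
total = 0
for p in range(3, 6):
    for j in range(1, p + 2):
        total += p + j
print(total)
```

108

p=3,j=1: total = 0+4 = 4
p=3,j=2: total = 4+5 = 9
p=3,j=3: total = 9+6 = 15
p=3,j=4: total = 15+7 = 22
p=4,j=1: total = 22+5 = 27
p=4,j=2: total = 27+6 = 33
p=4,j=3: total = 33+7 = 40
p=4,j=4: total = 40+8 = 48
p=4,j=5: total = 48+9 = 57
p=5,j=1: total = 57+6 = 63
p=5,j=2: total = 63+7 = 70
p=5,j=3: total = 70+8 = 78
p=5,j=4: total = 78+9 = 87
p=5,j=5: total = 87+10 = 97
p=5,j=6: total = 97+11 = 108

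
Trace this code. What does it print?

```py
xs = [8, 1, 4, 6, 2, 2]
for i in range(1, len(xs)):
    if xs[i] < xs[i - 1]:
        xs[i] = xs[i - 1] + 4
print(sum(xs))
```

108

i=1: 1<8, xs[1] = 8+4 = 12 → [8, 12, 4, 6, 2, 2]
i=2: 4<12, xs[2] = 12+4 = 16 → [8, 12, 16, 6, 2, 2]
i=3: 6<16, xs[3] = 16+4 = 20 → [8, 12, 16, 20, 2, 2]
i=4: 2<20, xs[4] = 20+4 = 24 → [8, 12, 16, 20, 24, 2]
i=5: 2<24, xs[5] = 24+4 = 28 → [8, 12, 16, 20, 24, 28]
sum = 108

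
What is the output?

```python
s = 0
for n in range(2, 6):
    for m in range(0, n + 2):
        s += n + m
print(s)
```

n=2,m=0: s = 0+2 = 2
n=2,m=1: s = 2+3 = 5
n=2,m=2: s = 5+4 = 9
n=2,m=3: s = 9+5 = 14
n=3,m=0: s = 14+3 = 17
n=3,m=1: s = 17+4 = 21
n=3,m=2: s = 21+5 = 26
n=3,m=3: s = 26+6 = 32
n=3,m=4: s = 32+7 = 39
n=4,m=0: s = 39+4 = 43
n=4,m=1: s = 43+5 = 48
n=4,m=2: s = 48+6 = 54
n=4,m=3: s = 54+7 = 61
n=4,m=4: s = 61+8 = 69
n=4,m=5: s = 69+9 = 78
n=5,m=0: s = 78+5 = 83
n=5,m=1: s = 83+6 = 89
n=5,m=2: s = 89+7 = 96
n=5,m=3: s = 96+8 = 104
n=5,m=4: s = 104+9 = 113
n=5,m=5: s = 113+10 = 123
n=5,m=6: s = 123+11 = 134

134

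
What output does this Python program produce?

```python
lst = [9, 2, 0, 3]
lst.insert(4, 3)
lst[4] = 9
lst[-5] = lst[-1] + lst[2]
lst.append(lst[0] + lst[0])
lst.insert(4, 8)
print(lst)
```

insert 3 at 4 → [9, 2, 0, 3, 3]
lst[4] = 9 → [9, 2, 0, 3, 9]
lst[-5] = lst[-1]+lst[2] = 9+0 = 9 → [9, 2, 0, 3, 9]
append lst[0]+lst[0] = 9+9 = 18 → [9, 2, 0, 3, 9, 18]
insert 8 at 4 → [9, 2, 0, 3, 8, 9, 18]

[9, 2, 0, 3, 8, 9, 18]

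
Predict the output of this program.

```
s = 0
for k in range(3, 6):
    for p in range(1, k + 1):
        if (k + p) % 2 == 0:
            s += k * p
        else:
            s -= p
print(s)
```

k=3,p=1: even sum, s = 0+3 = 3
k=3,p=2: odd sum, s = 3-2 = 1
k=3,p=3: even sum, s = 1+9 = 10
k=4,p=1: odd sum, s = 10-1 = 9
k=4,p=2: even sum, s = 9+8 = 17
k=4,p=3: odd sum, s = 17-3 = 14
k=4,p=4: even sum, s = 14+16 = 30
k=5,p=1: even sum, s = 30+5 = 35
k=5,p=2: odd sum, s = 35-2 = 33
k=5,p=3: even sum, s = 33+15 = 48
k=5,p=4: odd sum, s = 48-4 = 44
k=5,p=5: even sum, s = 44+25 = 69

69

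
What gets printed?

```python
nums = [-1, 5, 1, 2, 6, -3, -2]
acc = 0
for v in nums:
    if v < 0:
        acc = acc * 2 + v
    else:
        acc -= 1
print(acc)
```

-28

v=-1: <0, acc = 0*2+(-1) = -1
v=5: not <0, acc = (-1)-1 = -2
v=1: not <0, acc = (-2)-1 = -3
v=2: not <0, acc = (-3)-1 = -4
v=6: not <0, acc = (-4)-1 = -5
v=-3: <0, acc = (-5)*2+(-3) = -13
v=-2: <0, acc = (-13)*2+(-2) = -28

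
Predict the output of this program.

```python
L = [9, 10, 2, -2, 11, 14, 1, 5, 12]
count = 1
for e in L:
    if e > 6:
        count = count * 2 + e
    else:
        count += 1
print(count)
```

360

e=9: >6, count = 1*2+9 = 11
e=10: >6, count = 11*2+10 = 32
e=2: not >6, count = 32+1 = 33
e=-2: not >6, count = 33+1 = 34
e=11: >6, count = 34*2+11 = 79
e=14: >6, count = 79*2+14 = 172
e=1: not >6, count = 172+1 = 173
e=5: not >6, count = 173+1 = 174
e=12: >6, count = 174*2+12 = 360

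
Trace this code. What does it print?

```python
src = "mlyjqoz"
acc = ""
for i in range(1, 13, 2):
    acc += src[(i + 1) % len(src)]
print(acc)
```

yqzljo

i=1: add src[2]='y' → 'y'
i=3: add src[4]='q' → 'yq'
i=5: add src[6]='z' → 'yqz'
i=7: add src[1]='l' → 'yqzl'
i=9: add src[3]='j' → 'yqzlj'
i=11: add src[5]='o' → 'yqzljo'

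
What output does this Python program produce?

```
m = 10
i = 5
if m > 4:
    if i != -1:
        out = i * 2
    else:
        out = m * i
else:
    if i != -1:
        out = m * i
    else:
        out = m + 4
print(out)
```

m=10, i=5
m > 4 is True; i != -1 is True
→ out = i * 2 = 10

10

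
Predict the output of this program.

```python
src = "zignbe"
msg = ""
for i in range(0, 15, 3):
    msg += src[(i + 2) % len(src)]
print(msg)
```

i=0: add src[2]='g' → 'g'
i=3: add src[5]='e' → 'ge'
i=6: add src[2]='g' → 'geg'
i=9: add src[5]='e' → 'gege'
i=12: add src[2]='g' → 'gegeg'

gegeg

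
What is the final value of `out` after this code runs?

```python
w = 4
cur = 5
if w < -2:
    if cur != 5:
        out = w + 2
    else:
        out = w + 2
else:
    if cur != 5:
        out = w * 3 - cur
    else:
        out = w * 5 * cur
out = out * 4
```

400

w=4, cur=5
w < -2 is False; cur != 5 is False
→ out = w * 5 * cur = 100
out = 100*4 = 400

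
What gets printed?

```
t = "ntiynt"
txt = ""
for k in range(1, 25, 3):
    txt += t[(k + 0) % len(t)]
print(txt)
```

tntntntn

k=1: add t[1]='t' → 't'
k=4: add t[4]='n' → 'tn'
k=7: add t[1]='t' → 'tnt'
k=10: add t[4]='n' → 'tntn'
k=13: add t[1]='t' → 'tntnt'
k=16: add t[4]='n' → 'tntntn'
k=19: add t[1]='t' → 'tntntnt'
k=22: add t[4]='n' → 'tntntntn'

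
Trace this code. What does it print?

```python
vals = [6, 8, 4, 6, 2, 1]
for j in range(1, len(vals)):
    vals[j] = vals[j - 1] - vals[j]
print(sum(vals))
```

-43

j=1: vals[1] = 6-8 = -2 → [6, -2, 4, 6, 2, 1]
j=2: vals[2] = (-2)-4 = -6 → [6, -2, -6, 6, 2, 1]
j=3: vals[3] = (-6)-6 = -12 → [6, -2, -6, -12, 2, 1]
j=4: vals[4] = (-12)-2 = -14 → [6, -2, -6, -12, -14, 1]
j=5: vals[5] = (-14)-1 = -15 → [6, -2, -6, -12, -14, -15]
sum = -43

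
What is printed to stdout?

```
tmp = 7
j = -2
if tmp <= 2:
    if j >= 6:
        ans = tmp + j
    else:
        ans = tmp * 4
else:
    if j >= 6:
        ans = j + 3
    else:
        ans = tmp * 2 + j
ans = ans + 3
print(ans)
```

tmp=7, j=-2
tmp <= 2 is False; j >= 6 is False
→ ans = tmp * 2 + j = 12
ans = 12+3 = 15

15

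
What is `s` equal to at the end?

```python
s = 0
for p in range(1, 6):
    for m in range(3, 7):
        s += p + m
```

150

p=1,m=3: s = 0+4 = 4
p=1,m=4: s = 4+5 = 9
p=1,m=5: s = 9+6 = 15
p=1,m=6: s = 15+7 = 22
p=2,m=3: s = 22+5 = 27
p=2,m=4: s = 27+6 = 33
p=2,m=5: s = 33+7 = 40
p=2,m=6: s = 40+8 = 48
p=3,m=3: s = 48+6 = 54
p=3,m=4: s = 54+7 = 61
p=3,m=5: s = 61+8 = 69
p=3,m=6: s = 69+9 = 78
p=4,m=3: s = 78+7 = 85
p=4,m=4: s = 85+8 = 93
p=4,m=5: s = 93+9 = 102
p=4,m=6: s = 102+10 = 112
p=5,m=3: s = 112+8 = 120
p=5,m=4: s = 120+9 = 129
p=5,m=5: s = 129+10 = 139
p=5,m=6: s = 139+11 = 150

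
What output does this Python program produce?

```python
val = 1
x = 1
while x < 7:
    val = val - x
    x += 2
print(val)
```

x=1: val = 1-1 = 0
x=3: val = 0-3 = -3
x=5: val = (-3)-5 = -8

-8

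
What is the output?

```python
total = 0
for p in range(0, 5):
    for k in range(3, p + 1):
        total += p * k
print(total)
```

p=3,k=3: total = 0+9 = 9
p=4,k=3: total = 9+12 = 21
p=4,k=4: total = 21+16 = 37

37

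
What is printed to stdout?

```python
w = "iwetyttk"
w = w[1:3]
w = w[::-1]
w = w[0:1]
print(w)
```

e

slice [1:3] → 'we'
reverse → 'ew'
slice [0:1] → 'e'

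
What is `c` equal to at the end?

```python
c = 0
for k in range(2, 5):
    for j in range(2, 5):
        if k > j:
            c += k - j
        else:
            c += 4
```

28

k=2,j=2: not 2>2, c = 0+4 = 4
k=2,j=3: not 2>3, c = 4+4 = 8
k=2,j=4: not 2>4, c = 8+4 = 12
k=3,j=2: 3>2, c = 12+1 = 13
k=3,j=3: not 3>3, c = 13+4 = 17
k=3,j=4: not 3>4, c = 17+4 = 21
k=4,j=2: 4>2, c = 21+2 = 23
k=4,j=3: 4>3, c = 23+1 = 24
k=4,j=4: not 4>4, c = 24+4 = 28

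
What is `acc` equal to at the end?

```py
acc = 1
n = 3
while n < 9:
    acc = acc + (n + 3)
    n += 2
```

25

n=3: acc = 1+6 = 7
n=5: acc = 7+8 = 15
n=7: acc = 15+10 = 25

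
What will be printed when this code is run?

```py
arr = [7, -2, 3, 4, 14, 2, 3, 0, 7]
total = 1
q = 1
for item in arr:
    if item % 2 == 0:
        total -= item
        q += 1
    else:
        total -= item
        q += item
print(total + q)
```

item=7: not even, total = 1-7 = -6; q=8
item=-2: even, total = (-6)-(-2) = -4; q=9
item=3: not even, total = (-4)-3 = -7; q=12
item=4: even, total = (-7)-4 = -11; q=13
item=14: even, total = (-11)-14 = -25; q=14
item=2: even, total = (-25)-2 = -27; q=15
item=3: not even, total = (-27)-3 = -30; q=18
item=0: even, total = (-30)-0 = -30; q=19
item=7: not even, total = (-30)-7 = -37; q=26
total+q = (-37)+26 = -11

-11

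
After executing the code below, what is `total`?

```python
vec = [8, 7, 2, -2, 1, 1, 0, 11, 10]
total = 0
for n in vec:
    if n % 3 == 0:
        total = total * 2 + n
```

n=8: not %3==0
n=7: not %3==0
n=2: not %3==0
n=-2: not %3==0
n=1: not %3==0
n=1: not %3==0
n=0: %3==0, total = 0*2+0 = 0
n=11: not %3==0
n=10: not %3==0

0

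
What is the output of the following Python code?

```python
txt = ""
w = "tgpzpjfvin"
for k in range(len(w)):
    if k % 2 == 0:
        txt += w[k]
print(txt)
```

k=0: add 't' → 't'
k=1: skip
k=2: add 'p' → 'tp'
k=3: skip
k=4: add 'p' → 'tpp'
k=5: skip
k=6: add 'f' → 'tppf'
k=7: skip
k=8: add 'i' → 'tppfi'
k=9: skip

tppfi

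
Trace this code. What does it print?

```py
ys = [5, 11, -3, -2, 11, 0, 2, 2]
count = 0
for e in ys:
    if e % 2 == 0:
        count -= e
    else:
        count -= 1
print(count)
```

-6

e=5: not even, count = 0-1 = -1
e=11: not even, count = (-1)-1 = -2
e=-3: not even, count = (-2)-1 = -3
e=-2: even, count = (-3)-(-2) = -1
e=11: not even, count = (-1)-1 = -2
e=0: even, count = (-2)-0 = -2
e=2: even, count = (-2)-2 = -4
e=2: even, count = (-4)-2 = -6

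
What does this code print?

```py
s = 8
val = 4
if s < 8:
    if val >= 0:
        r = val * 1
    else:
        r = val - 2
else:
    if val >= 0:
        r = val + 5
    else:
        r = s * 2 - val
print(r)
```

s=8, val=4
s < 8 is False; val >= 0 is True
→ r = val + 5 = 9

9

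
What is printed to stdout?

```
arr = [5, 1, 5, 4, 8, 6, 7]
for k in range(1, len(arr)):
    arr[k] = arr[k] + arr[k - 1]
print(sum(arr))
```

125

k=1: arr[1] = 1+5 = 6 → [5, 6, 5, 4, 8, 6, 7]
k=2: arr[2] = 5+6 = 11 → [5, 6, 11, 4, 8, 6, 7]
k=3: arr[3] = 4+11 = 15 → [5, 6, 11, 15, 8, 6, 7]
k=4: arr[4] = 8+15 = 23 → [5, 6, 11, 15, 23, 6, 7]
k=5: arr[5] = 6+23 = 29 → [5, 6, 11, 15, 23, 29, 7]
k=6: arr[6] = 7+29 = 36 → [5, 6, 11, 15, 23, 29, 36]
sum = 125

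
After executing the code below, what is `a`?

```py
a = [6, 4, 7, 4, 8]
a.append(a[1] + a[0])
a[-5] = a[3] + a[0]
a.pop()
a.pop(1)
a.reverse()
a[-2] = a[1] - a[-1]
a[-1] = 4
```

[8, 4, -2, 4]

append a[1]+a[0] = 4+6 = 10 → [6, 4, 7, 4, 8, 10]
a[-5] = a[3]+a[0] = 4+6 = 10 → [6, 10, 7, 4, 8, 10]
pop() removes 10 → [6, 10, 7, 4, 8]
pop(1) removes 10 → [6, 7, 4, 8]
reverse → [8, 4, 7, 6]
a[-2] = a[1]-a[-1] = 4-6 = -2 → [8, 4, -2, 6]
a[-1] = 4 → [8, 4, -2, 4]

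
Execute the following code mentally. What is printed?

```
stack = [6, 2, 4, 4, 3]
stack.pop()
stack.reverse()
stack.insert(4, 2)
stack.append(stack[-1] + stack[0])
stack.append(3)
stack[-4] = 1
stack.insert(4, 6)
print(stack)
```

[4, 4, 2, 1, 6, 2, 6, 3]

pop() removes 3 → [6, 2, 4, 4]
reverse → [4, 4, 2, 6]
insert 2 at 4 → [4, 4, 2, 6, 2]
append stack[-1]+stack[0] = 2+4 = 6 → [4, 4, 2, 6, 2, 6]
append 3 → [4, 4, 2, 6, 2, 6, 3]
stack[-4] = 1 → [4, 4, 2, 1, 2, 6, 3]
insert 6 at 4 → [4, 4, 2, 1, 6, 2, 6, 3]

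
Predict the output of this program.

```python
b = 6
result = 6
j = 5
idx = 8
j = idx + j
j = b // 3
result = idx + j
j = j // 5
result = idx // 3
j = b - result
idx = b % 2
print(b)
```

j = 8+5 = 13
j = 6//3 = 2
result = 8+2 = 10
j = 2//5 = 0
result = 8//3 = 2
j = 6-2 = 4
idx = 6%2 = 0

6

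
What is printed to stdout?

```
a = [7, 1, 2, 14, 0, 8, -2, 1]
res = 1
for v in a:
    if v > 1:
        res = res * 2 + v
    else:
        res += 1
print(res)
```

v=7: >1, res = 1*2+7 = 9
v=1: not >1, res = 9+1 = 10
v=2: >1, res = 10*2+2 = 22
v=14: >1, res = 22*2+14 = 58
v=0: not >1, res = 58+1 = 59
v=8: >1, res = 59*2+8 = 126
v=-2: not >1, res = 126+1 = 127
v=1: not >1, res = 127+1 = 128

128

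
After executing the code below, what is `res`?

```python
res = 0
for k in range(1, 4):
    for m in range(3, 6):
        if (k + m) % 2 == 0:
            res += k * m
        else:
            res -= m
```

24

k=1,m=3: even sum, res = 0+3 = 3
k=1,m=4: odd sum, res = 3-4 = -1
k=1,m=5: even sum, res = (-1)+5 = 4
k=2,m=3: odd sum, res = 4-3 = 1
k=2,m=4: even sum, res = 1+8 = 9
k=2,m=5: odd sum, res = 9-5 = 4
k=3,m=3: even sum, res = 4+9 = 13
k=3,m=4: odd sum, res = 13-4 = 9
k=3,m=5: even sum, res = 9+15 = 24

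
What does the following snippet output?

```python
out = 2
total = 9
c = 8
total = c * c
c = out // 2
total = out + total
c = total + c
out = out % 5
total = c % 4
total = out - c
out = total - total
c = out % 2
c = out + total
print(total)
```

-65

total = 8*8 = 64
c = 2//2 = 1
total = 2+64 = 66
c = 66+1 = 67
out = 2%5 = 2
total = 67%4 = 3
total = 2-67 = -65
out = (-65)-(-65) = 0
c = 0%2 = 0
c = 0+(-65) = -65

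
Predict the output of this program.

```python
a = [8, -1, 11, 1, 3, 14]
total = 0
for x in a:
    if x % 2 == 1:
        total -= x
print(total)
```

x=8: not odd
x=-1: odd, total = 0-(-1) = 1
x=11: odd, total = 1-11 = -10
x=1: odd, total = (-10)-1 = -11
x=3: odd, total = (-11)-3 = -14
x=14: not odd

-14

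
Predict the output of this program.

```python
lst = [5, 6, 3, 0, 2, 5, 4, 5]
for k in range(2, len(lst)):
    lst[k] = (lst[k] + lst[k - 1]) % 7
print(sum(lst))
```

31

k=2: lst[2] = (3+6)%7 = 2 → [5, 6, 2, 0, 2, 5, 4, 5]
k=3: lst[3] = (0+2)%7 = 2 → [5, 6, 2, 2, 2, 5, 4, 5]
k=4: lst[4] = (2+2)%7 = 4 → [5, 6, 2, 2, 4, 5, 4, 5]
k=5: lst[5] = (5+4)%7 = 2 → [5, 6, 2, 2, 4, 2, 4, 5]
k=6: lst[6] = (4+2)%7 = 6 → [5, 6, 2, 2, 4, 2, 6, 5]
k=7: lst[7] = (5+6)%7 = 4 → [5, 6, 2, 2, 4, 2, 6, 4]
sum = 31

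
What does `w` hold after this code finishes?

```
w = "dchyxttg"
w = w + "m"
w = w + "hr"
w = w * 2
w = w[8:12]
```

+ 'm' → 'dchyxttgm'
+ 'hr' → 'dchyxttgmhr'
repeat ×2 → 'dchyxttgmhrdchyxttgmhr'
slice [8:12] → 'mhrd'

'mhrd'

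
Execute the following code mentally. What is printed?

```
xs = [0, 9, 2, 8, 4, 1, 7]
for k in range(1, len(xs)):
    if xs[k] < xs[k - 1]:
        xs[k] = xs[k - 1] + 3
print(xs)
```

[0, 9, 12, 15, 18, 21, 24]

k=1: 9>=0, unchanged → [0, 9, 2, 8, 4, 1, 7]
k=2: 2<9, xs[2] = 9+3 = 12 → [0, 9, 12, 8, 4, 1, 7]
k=3: 8<12, xs[3] = 12+3 = 15 → [0, 9, 12, 15, 4, 1, 7]
k=4: 4<15, xs[4] = 15+3 = 18 → [0, 9, 12, 15, 18, 1, 7]
k=5: 1<18, xs[5] = 18+3 = 21 → [0, 9, 12, 15, 18, 21, 7]
k=6: 7<21, xs[6] = 21+3 = 24 → [0, 9, 12, 15, 18, 21, 24]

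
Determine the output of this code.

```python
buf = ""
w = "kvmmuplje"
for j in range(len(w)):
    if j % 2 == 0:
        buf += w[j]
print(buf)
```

kmule

j=0: add 'k' → 'k'
j=1: skip
j=2: add 'm' → 'km'
j=3: skip
j=4: add 'u' → 'kmu'
j=5: skip
j=6: add 'l' → 'kmul'
j=7: skip
j=8: add 'e' → 'kmule'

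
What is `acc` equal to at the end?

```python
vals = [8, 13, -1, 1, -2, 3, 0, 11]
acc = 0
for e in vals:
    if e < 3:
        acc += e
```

e=8: not <3
e=13: not <3
e=-1: <3, acc = 0+(-1) = -1
e=1: <3, acc = (-1)+1 = 0
e=-2: <3, acc = 0+(-2) = -2
e=3: not <3
e=0: <3, acc = (-2)+0 = -2
e=11: not <3

-2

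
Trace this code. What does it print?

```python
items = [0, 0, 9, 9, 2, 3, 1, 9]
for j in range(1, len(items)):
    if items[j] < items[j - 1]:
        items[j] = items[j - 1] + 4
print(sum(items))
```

94

j=1: 0>=0, unchanged → [0, 0, 9, 9, 2, 3, 1, 9]
j=2: 9>=0, unchanged → [0, 0, 9, 9, 2, 3, 1, 9]
j=3: 9>=9, unchanged → [0, 0, 9, 9, 2, 3, 1, 9]
j=4: 2<9, items[4] = 9+4 = 13 → [0, 0, 9, 9, 13, 3, 1, 9]
j=5: 3<13, items[5] = 13+4 = 17 → [0, 0, 9, 9, 13, 17, 1, 9]
j=6: 1<17, items[6] = 17+4 = 21 → [0, 0, 9, 9, 13, 17, 21, 9]
j=7: 9<21, items[7] = 21+4 = 25 → [0, 0, 9, 9, 13, 17, 21, 25]
sum = 94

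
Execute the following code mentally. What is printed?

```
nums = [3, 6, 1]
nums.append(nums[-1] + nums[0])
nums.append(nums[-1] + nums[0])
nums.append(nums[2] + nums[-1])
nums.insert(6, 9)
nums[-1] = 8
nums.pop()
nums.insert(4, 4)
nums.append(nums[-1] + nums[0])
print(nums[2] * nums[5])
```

7

append nums[-1]+nums[0] = 1+3 = 4 → [3, 6, 1, 4]
append nums[-1]+nums[0] = 4+3 = 7 → [3, 6, 1, 4, 7]
append nums[2]+nums[-1] = 1+7 = 8 → [3, 6, 1, 4, 7, 8]
insert 9 at 6 → [3, 6, 1, 4, 7, 8, 9]
nums[-1] = 8 → [3, 6, 1, 4, 7, 8, 8]
pop() removes 8 → [3, 6, 1, 4, 7, 8]
insert 4 at 4 → [3, 6, 1, 4, 4, 7, 8]
append nums[-1]+nums[0] = 8+3 = 11 → [3, 6, 1, 4, 4, 7, 8, 11]
nums[2]*nums[5] = 1*7 = 7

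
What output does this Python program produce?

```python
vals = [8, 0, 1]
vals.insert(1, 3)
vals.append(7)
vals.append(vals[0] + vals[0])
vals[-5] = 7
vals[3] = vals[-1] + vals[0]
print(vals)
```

insert 3 at 1 → [8, 3, 0, 1]
append 7 → [8, 3, 0, 1, 7]
append vals[0]+vals[0] = 8+8 = 16 → [8, 3, 0, 1, 7, 16]
vals[-5] = 7 → [8, 7, 0, 1, 7, 16]
vals[3] = vals[-1]+vals[0] = 16+8 = 24 → [8, 7, 0, 24, 7, 16]

[8, 7, 0, 24, 7, 16]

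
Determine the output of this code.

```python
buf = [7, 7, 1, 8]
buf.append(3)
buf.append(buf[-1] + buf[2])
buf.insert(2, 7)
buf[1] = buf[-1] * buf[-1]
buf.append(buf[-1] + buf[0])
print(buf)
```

append 3 → [7, 7, 1, 8, 3]
append buf[-1]+buf[2] = 3+1 = 4 → [7, 7, 1, 8, 3, 4]
insert 7 at 2 → [7, 7, 7, 1, 8, 3, 4]
buf[1] = buf[-1]*buf[-1] = 4*4 = 16 → [7, 16, 7, 1, 8, 3, 4]
append buf[-1]+buf[0] = 4+7 = 11 → [7, 16, 7, 1, 8, 3, 4, 11]

[7, 16, 7, 1, 8, 3, 4, 11]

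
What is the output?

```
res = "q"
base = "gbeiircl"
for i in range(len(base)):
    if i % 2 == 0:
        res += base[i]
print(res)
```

i=0: add 'g' → 'qg'
i=1: skip
i=2: add 'e' → 'qge'
i=3: skip
i=4: add 'i' → 'qgei'
i=5: skip
i=6: add 'c' → 'qgeic'
i=7: skip

qgeic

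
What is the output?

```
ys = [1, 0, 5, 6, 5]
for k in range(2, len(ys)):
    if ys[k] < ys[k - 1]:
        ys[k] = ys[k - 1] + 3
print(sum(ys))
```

21

k=2: 5>=0, unchanged → [1, 0, 5, 6, 5]
k=3: 6>=5, unchanged → [1, 0, 5, 6, 5]
k=4: 5<6, ys[4] = 6+3 = 9 → [1, 0, 5, 6, 9]
sum = 21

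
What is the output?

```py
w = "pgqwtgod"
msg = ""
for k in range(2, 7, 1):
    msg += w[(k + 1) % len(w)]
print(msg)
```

k=2: add w[3]='w' → 'w'
k=3: add w[4]='t' → 'wt'
k=4: add w[5]='g' → 'wtg'
k=5: add w[6]='o' → 'wtgo'
k=6: add w[7]='d' → 'wtgod'

wtgod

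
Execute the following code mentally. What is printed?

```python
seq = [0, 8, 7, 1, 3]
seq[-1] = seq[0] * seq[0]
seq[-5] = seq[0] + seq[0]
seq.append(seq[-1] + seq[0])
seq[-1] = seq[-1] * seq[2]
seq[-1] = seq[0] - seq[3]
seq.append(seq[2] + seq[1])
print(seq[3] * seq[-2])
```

seq[-1] = seq[0]*seq[0] = 0*0 = 0 → [0, 8, 7, 1, 0]
seq[-5] = seq[0]+seq[0] = 0+0 = 0 → [0, 8, 7, 1, 0]
append seq[-1]+seq[0] = 0+0 = 0 → [0, 8, 7, 1, 0, 0]
seq[-1] = seq[-1]*seq[2] = 0*7 = 0 → [0, 8, 7, 1, 0, 0]
seq[-1] = seq[0]-seq[3] = 0-1 = -1 → [0, 8, 7, 1, 0, -1]
append seq[2]+seq[1] = 7+8 = 15 → [0, 8, 7, 1, 0, -1, 15]
seq[3]*seq[-2] = 1*(-1) = -1

-1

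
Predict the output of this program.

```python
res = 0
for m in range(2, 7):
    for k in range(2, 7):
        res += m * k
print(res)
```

400

m=2,k=2: res = 0+4 = 4
m=2,k=3: res = 4+6 = 10
m=2,k=4: res = 10+8 = 18
m=2,k=5: res = 18+10 = 28
m=2,k=6: res = 28+12 = 40
m=3,k=2: res = 40+6 = 46
m=3,k=3: res = 46+9 = 55
m=3,k=4: res = 55+12 = 67
m=3,k=5: res = 67+15 = 82
m=3,k=6: res = 82+18 = 100
m=4,k=2: res = 100+8 = 108
m=4,k=3: res = 108+12 = 120
m=4,k=4: res = 120+16 = 136
m=4,k=5: res = 136+20 = 156
m=4,k=6: res = 156+24 = 180
m=5,k=2: res = 180+10 = 190
m=5,k=3: res = 190+15 = 205
m=5,k=4: res = 205+20 = 225
m=5,k=5: res = 225+25 = 250
m=5,k=6: res = 250+30 = 280
m=6,k=2: res = 280+12 = 292
m=6,k=3: res = 292+18 = 310
m=6,k=4: res = 310+24 = 334
m=6,k=5: res = 334+30 = 364
m=6,k=6: res = 364+36 = 400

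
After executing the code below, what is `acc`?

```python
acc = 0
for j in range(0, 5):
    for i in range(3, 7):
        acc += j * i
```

j=0,i=3: acc = 0+0 = 0
j=0,i=4: acc = 0+0 = 0
j=0,i=5: acc = 0+0 = 0
j=0,i=6: acc = 0+0 = 0
j=1,i=3: acc = 0+3 = 3
j=1,i=4: acc = 3+4 = 7
j=1,i=5: acc = 7+5 = 12
j=1,i=6: acc = 12+6 = 18
j=2,i=3: acc = 18+6 = 24
j=2,i=4: acc = 24+8 = 32
j=2,i=5: acc = 32+10 = 42
j=2,i=6: acc = 42+12 = 54
j=3,i=3: acc = 54+9 = 63
j=3,i=4: acc = 63+12 = 75
j=3,i=5: acc = 75+15 = 90
j=3,i=6: acc = 90+18 = 108
j=4,i=3: acc = 108+12 = 120
j=4,i=4: acc = 120+16 = 136
j=4,i=5: acc = 136+20 = 156
j=4,i=6: acc = 156+24 = 180

180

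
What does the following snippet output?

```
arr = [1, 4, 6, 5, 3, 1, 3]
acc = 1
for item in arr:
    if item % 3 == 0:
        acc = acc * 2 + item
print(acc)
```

item=1: not %3==0
item=4: not %3==0
item=6: %3==0, acc = 1*2+6 = 8
item=5: not %3==0
item=3: %3==0, acc = 8*2+3 = 19
item=1: not %3==0
item=3: %3==0, acc = 19*2+3 = 41

41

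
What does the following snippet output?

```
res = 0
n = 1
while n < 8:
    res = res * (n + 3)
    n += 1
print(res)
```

0

n=1: res = 0*4 = 0
n=2: res = 0*5 = 0
n=3: res = 0*6 = 0
n=4: res = 0*7 = 0
n=5: res = 0*8 = 0
n=6: res = 0*9 = 0
n=7: res = 0*10 = 0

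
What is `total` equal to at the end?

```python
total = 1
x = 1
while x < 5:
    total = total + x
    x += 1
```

x=1: total = 1+1 = 2
x=2: total = 2+2 = 4
x=3: total = 4+3 = 7
x=4: total = 7+4 = 11

11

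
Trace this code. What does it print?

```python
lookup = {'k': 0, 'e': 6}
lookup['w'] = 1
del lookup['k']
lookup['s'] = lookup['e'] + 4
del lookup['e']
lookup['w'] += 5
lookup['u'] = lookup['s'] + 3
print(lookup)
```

lookup['w'] = 1 → {'k': 0, 'e': 6, 'w': 1}
del 'k' → {'e': 6, 'w': 1}
lookup['s'] = lookup['e']+4 = 10 → {'e': 6, 'w': 1, 's': 10}
del 'e' → {'w': 1, 's': 10}
lookup['w'] = 1+5 = 6 → {'w': 6, 's': 10}
lookup['u'] = lookup['s']+3 = 13 → {'w': 6, 's': 10, 'u': 13}

{'w': 6, 's': 10, 'u': 13}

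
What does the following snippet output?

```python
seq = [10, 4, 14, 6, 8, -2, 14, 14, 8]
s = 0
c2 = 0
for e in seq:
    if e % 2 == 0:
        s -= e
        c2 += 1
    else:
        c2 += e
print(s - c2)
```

-85

e=10: even, s = 0-10 = -10; c2=1
e=4: even, s = (-10)-4 = -14; c2=2
e=14: even, s = (-14)-14 = -28; c2=3
e=6: even, s = (-28)-6 = -34; c2=4
e=8: even, s = (-34)-8 = -42; c2=5
e=-2: even, s = (-42)-(-2) = -40; c2=6
e=14: even, s = (-40)-14 = -54; c2=7
e=14: even, s = (-54)-14 = -68; c2=8
e=8: even, s = (-68)-8 = -76; c2=9
s-c2 = (-76)-9 = -85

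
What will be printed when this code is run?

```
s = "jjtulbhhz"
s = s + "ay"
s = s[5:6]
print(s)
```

+ 'ay' → 'jjtulbhhzay'
slice [5:6] → 'b'

b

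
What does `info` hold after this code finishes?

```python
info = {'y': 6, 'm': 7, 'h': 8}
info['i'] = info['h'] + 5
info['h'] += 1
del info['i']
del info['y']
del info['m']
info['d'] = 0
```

info['i'] = info['h']+5 = 13 → {'y': 6, 'm': 7, 'h': 8, 'i': 13}
info['h'] = 8+1 = 9 → {'y': 6, 'm': 7, 'h': 9, 'i': 13}
del 'i' → {'y': 6, 'm': 7, 'h': 9}
del 'y' → {'m': 7, 'h': 9}
del 'm' → {'h': 9}
info['d'] = 0 → {'h': 9, 'd': 0}

{'h': 9, 'd': 0}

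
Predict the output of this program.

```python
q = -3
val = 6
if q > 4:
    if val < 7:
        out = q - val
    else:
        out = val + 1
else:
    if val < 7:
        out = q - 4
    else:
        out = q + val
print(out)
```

-7

q=-3, val=6
q > 4 is False; val < 7 is True
→ out = q - 4 = -7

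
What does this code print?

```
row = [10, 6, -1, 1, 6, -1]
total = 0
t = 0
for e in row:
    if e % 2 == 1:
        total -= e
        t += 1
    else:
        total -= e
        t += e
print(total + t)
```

e=10: not odd, total = 0-10 = -10; t=10
e=6: not odd, total = (-10)-6 = -16; t=16
e=-1: odd, total = (-16)-(-1) = -15; t=17
e=1: odd, total = (-15)-1 = -16; t=18
e=6: not odd, total = (-16)-6 = -22; t=24
e=-1: odd, total = (-22)-(-1) = -21; t=25
total+t = (-21)+25 = 4

4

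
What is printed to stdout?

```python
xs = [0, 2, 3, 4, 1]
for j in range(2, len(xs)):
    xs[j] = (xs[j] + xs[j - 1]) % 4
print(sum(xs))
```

6

j=2: xs[2] = (3+2)%4 = 1 → [0, 2, 1, 4, 1]
j=3: xs[3] = (4+1)%4 = 1 → [0, 2, 1, 1, 1]
j=4: xs[4] = (1+1)%4 = 2 → [0, 2, 1, 1, 2]
sum = 6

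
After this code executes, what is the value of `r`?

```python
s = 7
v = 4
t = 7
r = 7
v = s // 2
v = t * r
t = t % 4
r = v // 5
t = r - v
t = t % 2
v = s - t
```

9

v = 7//2 = 3
v = 7*7 = 49
t = 7%4 = 3
r = 49//5 = 9
t = 9-49 = -40
t = (-40)%2 = 0
v = 7-0 = 7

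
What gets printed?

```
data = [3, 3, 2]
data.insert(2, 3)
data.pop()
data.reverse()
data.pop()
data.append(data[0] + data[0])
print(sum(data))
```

insert 3 at 2 → [3, 3, 3, 2]
pop() removes 2 → [3, 3, 3]
reverse → [3, 3, 3]
pop() removes 3 → [3, 3]
append data[0]+data[0] = 3+3 = 6 → [3, 3, 6]
sum = 12

12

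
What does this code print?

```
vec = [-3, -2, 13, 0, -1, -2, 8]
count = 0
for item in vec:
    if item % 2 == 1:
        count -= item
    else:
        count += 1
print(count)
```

item=-3: odd, count = 0-(-3) = 3
item=-2: not odd, count = 3+1 = 4
item=13: odd, count = 4-13 = -9
item=0: not odd, count = (-9)+1 = -8
item=-1: odd, count = (-8)-(-1) = -7
item=-2: not odd, count = (-7)+1 = -6
item=8: not odd, count = (-6)+1 = -5

-5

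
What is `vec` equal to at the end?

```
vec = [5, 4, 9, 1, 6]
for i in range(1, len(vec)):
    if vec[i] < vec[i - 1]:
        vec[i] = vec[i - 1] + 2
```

i=1: 4<5, vec[1] = 5+2 = 7 → [5, 7, 9, 1, 6]
i=2: 9>=7, unchanged → [5, 7, 9, 1, 6]
i=3: 1<9, vec[3] = 9+2 = 11 → [5, 7, 9, 11, 6]
i=4: 6<11, vec[4] = 11+2 = 13 → [5, 7, 9, 11, 13]

[5, 7, 9, 11, 13]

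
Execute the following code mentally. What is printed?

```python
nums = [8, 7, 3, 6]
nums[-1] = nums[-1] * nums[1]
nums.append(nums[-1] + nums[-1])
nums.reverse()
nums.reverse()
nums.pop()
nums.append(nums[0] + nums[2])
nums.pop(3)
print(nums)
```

[8, 7, 3, 11]

nums[-1] = nums[-1]*nums[1] = 6*7 = 42 → [8, 7, 3, 42]
append nums[-1]+nums[-1] = 42+42 = 84 → [8, 7, 3, 42, 84]
reverse → [84, 42, 3, 7, 8]
reverse → [8, 7, 3, 42, 84]
pop() removes 84 → [8, 7, 3, 42]
append nums[0]+nums[2] = 8+3 = 11 → [8, 7, 3, 42, 11]
pop(3) removes 42 → [8, 7, 3, 11]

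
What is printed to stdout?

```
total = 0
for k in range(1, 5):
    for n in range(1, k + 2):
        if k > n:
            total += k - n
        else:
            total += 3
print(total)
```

34

k=1,n=1: not 1>1, total = 0+3 = 3
k=1,n=2: not 1>2, total = 3+3 = 6
k=2,n=1: 2>1, total = 6+1 = 7
k=2,n=2: not 2>2, total = 7+3 = 10
k=2,n=3: not 2>3, total = 10+3 = 13
k=3,n=1: 3>1, total = 13+2 = 15
k=3,n=2: 3>2, total = 15+1 = 16
k=3,n=3: not 3>3, total = 16+3 = 19
k=3,n=4: not 3>4, total = 19+3 = 22
k=4,n=1: 4>1, total = 22+3 = 25
k=4,n=2: 4>2, total = 25+2 = 27
k=4,n=3: 4>3, total = 27+1 = 28
k=4,n=4: not 4>4, total = 28+3 = 31
k=4,n=5: not 4>5, total = 31+3 = 34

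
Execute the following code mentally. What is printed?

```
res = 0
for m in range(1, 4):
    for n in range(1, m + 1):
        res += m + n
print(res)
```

m=1,n=1: res = 0+2 = 2
m=2,n=1: res = 2+3 = 5
m=2,n=2: res = 5+4 = 9
m=3,n=1: res = 9+4 = 13
m=3,n=2: res = 13+5 = 18
m=3,n=3: res = 18+6 = 24

24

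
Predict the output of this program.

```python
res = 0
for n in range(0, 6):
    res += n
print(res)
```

n=0: res = 0+0 = 0
n=1: res = 0+1 = 1
n=2: res = 1+2 = 3
n=3: res = 3+3 = 6
n=4: res = 6+4 = 10
n=5: res = 10+5 = 15

15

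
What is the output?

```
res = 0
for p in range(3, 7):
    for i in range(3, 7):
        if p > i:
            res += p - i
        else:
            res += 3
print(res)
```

40

p=3,i=3: not 3>3, res = 0+3 = 3
p=3,i=4: not 3>4, res = 3+3 = 6
p=3,i=5: not 3>5, res = 6+3 = 9
p=3,i=6: not 3>6, res = 9+3 = 12
p=4,i=3: 4>3, res = 12+1 = 13
p=4,i=4: not 4>4, res = 13+3 = 16
p=4,i=5: not 4>5, res = 16+3 = 19
p=4,i=6: not 4>6, res = 19+3 = 22
p=5,i=3: 5>3, res = 22+2 = 24
p=5,i=4: 5>4, res = 24+1 = 25
p=5,i=5: not 5>5, res = 25+3 = 28
p=5,i=6: not 5>6, res = 28+3 = 31
p=6,i=3: 6>3, res = 31+3 = 34
p=6,i=4: 6>4, res = 34+2 = 36
p=6,i=5: 6>5, res = 36+1 = 37
p=6,i=6: not 6>6, res = 37+3 = 40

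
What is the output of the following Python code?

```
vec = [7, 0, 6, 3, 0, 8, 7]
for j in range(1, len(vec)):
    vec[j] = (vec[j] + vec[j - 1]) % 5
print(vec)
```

j=1: vec[1] = (0+7)%5 = 2 → [7, 2, 6, 3, 0, 8, 7]
j=2: vec[2] = (6+2)%5 = 3 → [7, 2, 3, 3, 0, 8, 7]
j=3: vec[3] = (3+3)%5 = 1 → [7, 2, 3, 1, 0, 8, 7]
j=4: vec[4] = (0+1)%5 = 1 → [7, 2, 3, 1, 1, 8, 7]
j=5: vec[5] = (8+1)%5 = 4 → [7, 2, 3, 1, 1, 4, 7]
j=6: vec[6] = (7+4)%5 = 1 → [7, 2, 3, 1, 1, 4, 1]

[7, 2, 3, 1, 1, 4, 1]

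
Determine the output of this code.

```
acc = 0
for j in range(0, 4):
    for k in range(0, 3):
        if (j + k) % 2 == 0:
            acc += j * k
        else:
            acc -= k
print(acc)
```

j=0,k=0: even sum, acc = 0+0 = 0
j=0,k=1: odd sum, acc = 0-1 = -1
j=0,k=2: even sum, acc = (-1)+0 = -1
j=1,k=0: odd sum, acc = (-1)-0 = -1
j=1,k=1: even sum, acc = (-1)+1 = 0
j=1,k=2: odd sum, acc = 0-2 = -2
j=2,k=0: even sum, acc = (-2)+0 = -2
j=2,k=1: odd sum, acc = (-2)-1 = -3
j=2,k=2: even sum, acc = (-3)+4 = 1
j=3,k=0: odd sum, acc = 1-0 = 1
j=3,k=1: even sum, acc = 1+3 = 4
j=3,k=2: odd sum, acc = 4-2 = 2

2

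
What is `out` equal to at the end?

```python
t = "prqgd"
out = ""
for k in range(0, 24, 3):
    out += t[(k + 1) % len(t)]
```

'rdqpgrdq'

k=0: add t[1]='r' → 'r'
k=3: add t[4]='d' → 'rd'
k=6: add t[2]='q' → 'rdq'
k=9: add t[0]='p' → 'rdqp'
k=12: add t[3]='g' → 'rdqpg'
k=15: add t[1]='r' → 'rdqpgr'
k=18: add t[4]='d' → 'rdqpgrd'
k=21: add t[2]='q' → 'rdqpgrdq'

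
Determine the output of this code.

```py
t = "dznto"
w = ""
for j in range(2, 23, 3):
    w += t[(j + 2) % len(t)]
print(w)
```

ondtzon

j=2: add t[4]='o' → 'o'
j=5: add t[2]='n' → 'on'
j=8: add t[0]='d' → 'ond'
j=11: add t[3]='t' → 'ondt'
j=14: add t[1]='z' → 'ondtz'
j=17: add t[4]='o' → 'ondtzo'
j=20: add t[2]='n' → 'ondtzon'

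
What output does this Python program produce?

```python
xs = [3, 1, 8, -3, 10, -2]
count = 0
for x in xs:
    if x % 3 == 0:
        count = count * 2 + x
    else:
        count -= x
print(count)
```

-23

x=3: %3==0, count = 0*2+3 = 3
x=1: not %3==0, count = 3-1 = 2
x=8: not %3==0, count = 2-8 = -6
x=-3: %3==0, count = (-6)*2+(-3) = -15
x=10: not %3==0, count = (-15)-10 = -25
x=-2: not %3==0, count = (-25)-(-2) = -23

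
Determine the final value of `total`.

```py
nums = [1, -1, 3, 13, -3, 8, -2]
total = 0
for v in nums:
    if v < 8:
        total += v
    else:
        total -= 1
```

-4

v=1: <8, total = 0+1 = 1
v=-1: <8, total = 1+(-1) = 0
v=3: <8, total = 0+3 = 3
v=13: not <8, total = 3-1 = 2
v=-3: <8, total = 2+(-3) = -1
v=8: not <8, total = (-1)-1 = -2
v=-2: <8, total = (-2)+(-2) = -4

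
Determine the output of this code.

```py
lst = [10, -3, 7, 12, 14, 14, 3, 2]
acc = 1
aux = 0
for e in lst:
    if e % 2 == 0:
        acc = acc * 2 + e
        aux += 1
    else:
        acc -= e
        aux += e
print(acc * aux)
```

3648

e=10: even, acc = 1*2+10 = 12; aux=1
e=-3: not even, acc = 12-(-3) = 15; aux=-2
e=7: not even, acc = 15-7 = 8; aux=5
e=12: even, acc = 8*2+12 = 28; aux=6
e=14: even, acc = 28*2+14 = 70; aux=7
e=14: even, acc = 70*2+14 = 154; aux=8
e=3: not even, acc = 154-3 = 151; aux=11
e=2: even, acc = 151*2+2 = 304; aux=12
acc*aux = 304*12 = 3648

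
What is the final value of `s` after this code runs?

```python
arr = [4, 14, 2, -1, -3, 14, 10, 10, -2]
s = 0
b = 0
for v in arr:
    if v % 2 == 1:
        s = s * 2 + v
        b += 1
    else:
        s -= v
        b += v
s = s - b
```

-171

v=4: not odd, s = 0-4 = -4; b=4
v=14: not odd, s = (-4)-14 = -18; b=18
v=2: not odd, s = (-18)-2 = -20; b=20
v=-1: odd, s = (-20)*2+(-1) = -41; b=21
v=-3: odd, s = (-41)*2+(-3) = -85; b=22
v=14: not odd, s = (-85)-14 = -99; b=36
v=10: not odd, s = (-99)-10 = -109; b=46
v=10: not odd, s = (-109)-10 = -119; b=56
v=-2: not odd, s = (-119)-(-2) = -117; b=54
s-b = (-117)-54 = -171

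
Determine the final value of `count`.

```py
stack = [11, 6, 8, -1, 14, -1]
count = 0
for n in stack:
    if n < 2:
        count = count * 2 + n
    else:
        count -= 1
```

n=11: not <2, count = 0-1 = -1
n=6: not <2, count = (-1)-1 = -2
n=8: not <2, count = (-2)-1 = -3
n=-1: <2, count = (-3)*2+(-1) = -7
n=14: not <2, count = (-7)-1 = -8
n=-1: <2, count = (-8)*2+(-1) = -17

-17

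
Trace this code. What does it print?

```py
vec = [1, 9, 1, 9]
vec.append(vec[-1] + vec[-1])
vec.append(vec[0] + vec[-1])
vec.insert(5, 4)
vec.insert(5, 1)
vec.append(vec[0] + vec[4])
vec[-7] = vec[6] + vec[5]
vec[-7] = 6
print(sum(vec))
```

86

append vec[-1]+vec[-1] = 9+9 = 18 → [1, 9, 1, 9, 18]
append vec[0]+vec[-1] = 1+18 = 19 → [1, 9, 1, 9, 18, 19]
insert 4 at 5 → [1, 9, 1, 9, 18, 4, 19]
insert 1 at 5 → [1, 9, 1, 9, 18, 1, 4, 19]
append vec[0]+vec[4] = 1+18 = 19 → [1, 9, 1, 9, 18, 1, 4, 19, 19]
vec[-7] = vec[6]+vec[5] = 4+1 = 5 → [1, 9, 5, 9, 18, 1, 4, 19, 19]
vec[-7] = 6 → [1, 9, 6, 9, 18, 1, 4, 19, 19]
sum = 86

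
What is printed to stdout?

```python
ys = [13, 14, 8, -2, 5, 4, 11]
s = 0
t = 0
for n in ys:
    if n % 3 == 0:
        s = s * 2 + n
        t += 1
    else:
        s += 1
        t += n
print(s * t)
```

n=13: not %3==0, s = 0+1 = 1; t=13
n=14: not %3==0, s = 1+1 = 2; t=27
n=8: not %3==0, s = 2+1 = 3; t=35
n=-2: not %3==0, s = 3+1 = 4; t=33
n=5: not %3==0, s = 4+1 = 5; t=38
n=4: not %3==0, s = 5+1 = 6; t=42
n=11: not %3==0, s = 6+1 = 7; t=53
s*t = 7*53 = 371

371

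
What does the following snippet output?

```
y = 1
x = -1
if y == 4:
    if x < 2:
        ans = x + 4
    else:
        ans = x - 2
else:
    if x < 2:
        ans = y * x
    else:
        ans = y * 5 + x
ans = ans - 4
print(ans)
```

-5

y=1, x=-1
y == 4 is False; x < 2 is True
→ ans = y * x = -1
ans = (-1)-4 = -5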